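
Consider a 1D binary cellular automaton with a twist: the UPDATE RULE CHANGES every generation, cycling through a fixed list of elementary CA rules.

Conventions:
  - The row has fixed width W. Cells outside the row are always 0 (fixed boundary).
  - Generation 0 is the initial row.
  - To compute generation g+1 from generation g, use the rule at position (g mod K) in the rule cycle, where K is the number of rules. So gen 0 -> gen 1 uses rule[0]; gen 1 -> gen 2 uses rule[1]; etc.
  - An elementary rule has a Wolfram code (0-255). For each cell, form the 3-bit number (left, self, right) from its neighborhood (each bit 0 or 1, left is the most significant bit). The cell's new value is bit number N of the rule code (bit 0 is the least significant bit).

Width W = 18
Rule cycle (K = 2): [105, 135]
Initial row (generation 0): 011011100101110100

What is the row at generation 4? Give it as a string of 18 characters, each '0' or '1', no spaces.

Gen 0: 011011100101110100
Gen 1 (rule 105): 011110100011011001
Gen 2 (rule 135): 101100101100000011
Gen 3 (rule 105): 011100011101111011
Gen 4 (rule 135): 101001101000110000

Answer: 101001101000110000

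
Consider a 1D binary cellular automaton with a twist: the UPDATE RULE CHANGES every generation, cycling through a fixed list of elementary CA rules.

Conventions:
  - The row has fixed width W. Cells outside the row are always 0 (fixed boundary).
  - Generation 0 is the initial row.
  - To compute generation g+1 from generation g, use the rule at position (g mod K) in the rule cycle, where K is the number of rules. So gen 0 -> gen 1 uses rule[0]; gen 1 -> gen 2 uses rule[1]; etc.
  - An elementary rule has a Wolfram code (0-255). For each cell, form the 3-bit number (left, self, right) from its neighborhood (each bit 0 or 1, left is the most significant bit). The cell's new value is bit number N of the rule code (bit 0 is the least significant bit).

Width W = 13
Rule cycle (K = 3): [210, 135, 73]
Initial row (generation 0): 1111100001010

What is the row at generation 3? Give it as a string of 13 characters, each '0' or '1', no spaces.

Answer: 0010100110101

Derivation:
Gen 0: 1111100001010
Gen 1 (rule 210): 0111110010001
Gen 2 (rule 135): 1011100110111
Gen 3 (rule 73): 0010100110101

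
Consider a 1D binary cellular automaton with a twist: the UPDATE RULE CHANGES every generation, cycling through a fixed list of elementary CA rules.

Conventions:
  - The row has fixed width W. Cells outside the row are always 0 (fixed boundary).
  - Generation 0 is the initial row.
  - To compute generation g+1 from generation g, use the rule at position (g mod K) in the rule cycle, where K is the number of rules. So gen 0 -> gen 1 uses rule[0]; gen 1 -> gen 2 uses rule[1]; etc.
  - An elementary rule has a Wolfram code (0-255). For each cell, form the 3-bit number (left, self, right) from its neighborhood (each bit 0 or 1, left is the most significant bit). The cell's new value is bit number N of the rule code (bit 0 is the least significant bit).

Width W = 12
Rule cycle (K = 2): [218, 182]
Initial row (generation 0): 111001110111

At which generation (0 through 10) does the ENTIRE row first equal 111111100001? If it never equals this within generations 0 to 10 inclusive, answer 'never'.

Answer: 3

Derivation:
Gen 0: 111001110111
Gen 1 (rule 218): 111111110111
Gen 2 (rule 182): 011111101010
Gen 3 (rule 218): 111111100001
Gen 4 (rule 182): 011111010011
Gen 5 (rule 218): 111111001111
Gen 6 (rule 182): 011110110110
Gen 7 (rule 218): 111110110111
Gen 8 (rule 182): 011101001010
Gen 9 (rule 218): 111100110001
Gen 10 (rule 182): 011011001011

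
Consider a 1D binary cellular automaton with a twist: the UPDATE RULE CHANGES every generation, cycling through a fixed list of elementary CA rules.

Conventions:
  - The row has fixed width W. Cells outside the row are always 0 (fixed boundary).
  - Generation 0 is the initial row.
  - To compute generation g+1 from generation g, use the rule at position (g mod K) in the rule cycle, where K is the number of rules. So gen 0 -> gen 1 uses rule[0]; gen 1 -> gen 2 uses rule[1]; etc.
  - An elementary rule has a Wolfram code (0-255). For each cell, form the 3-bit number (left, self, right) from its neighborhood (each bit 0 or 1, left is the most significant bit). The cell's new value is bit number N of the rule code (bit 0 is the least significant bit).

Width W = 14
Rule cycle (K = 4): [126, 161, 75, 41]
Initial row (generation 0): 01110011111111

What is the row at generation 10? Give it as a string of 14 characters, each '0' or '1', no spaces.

Gen 0: 01110011111111
Gen 1 (rule 126): 11011110000001
Gen 2 (rule 161): 00101100111100
Gen 3 (rule 75): 11001101100101
Gen 4 (rule 41): 10001011000010
Gen 5 (rule 126): 11011111100111
Gen 6 (rule 161): 00101111000010
Gen 7 (rule 75): 11001001011100
Gen 8 (rule 41): 10000000110001
Gen 9 (rule 126): 11000001111011
Gen 10 (rule 161): 00011100110100

Answer: 00011100110100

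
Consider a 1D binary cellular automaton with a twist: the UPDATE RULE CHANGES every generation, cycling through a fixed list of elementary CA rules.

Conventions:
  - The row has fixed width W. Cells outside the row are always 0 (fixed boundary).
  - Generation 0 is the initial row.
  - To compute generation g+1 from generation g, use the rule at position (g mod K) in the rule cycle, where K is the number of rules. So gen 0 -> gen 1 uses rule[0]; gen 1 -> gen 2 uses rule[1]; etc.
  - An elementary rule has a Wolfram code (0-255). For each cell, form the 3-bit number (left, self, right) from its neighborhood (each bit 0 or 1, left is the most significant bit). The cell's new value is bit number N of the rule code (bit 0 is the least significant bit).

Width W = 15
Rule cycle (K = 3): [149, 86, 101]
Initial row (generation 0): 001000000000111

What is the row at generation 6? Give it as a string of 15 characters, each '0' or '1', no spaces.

Gen 0: 001000000000111
Gen 1 (rule 149): 101111111110010
Gen 2 (rule 86): 100000000011111
Gen 3 (rule 101): 101111111000001
Gen 4 (rule 149): 100111110111101
Gen 5 (rule 86): 111000010000101
Gen 6 (rule 101): 001011010110111

Answer: 001011010110111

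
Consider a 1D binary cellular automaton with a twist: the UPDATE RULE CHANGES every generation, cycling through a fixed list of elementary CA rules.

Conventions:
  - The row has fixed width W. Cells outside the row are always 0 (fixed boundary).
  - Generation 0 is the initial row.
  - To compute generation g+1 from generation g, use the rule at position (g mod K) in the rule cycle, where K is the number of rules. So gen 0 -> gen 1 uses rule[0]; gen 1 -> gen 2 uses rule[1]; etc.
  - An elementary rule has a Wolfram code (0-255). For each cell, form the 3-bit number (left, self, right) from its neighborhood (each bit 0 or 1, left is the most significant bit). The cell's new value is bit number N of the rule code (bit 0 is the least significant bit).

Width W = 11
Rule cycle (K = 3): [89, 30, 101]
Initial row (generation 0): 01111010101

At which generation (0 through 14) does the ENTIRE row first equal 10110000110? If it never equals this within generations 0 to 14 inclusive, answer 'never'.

Gen 0: 01111010101
Gen 1 (rule 89): 01001000000
Gen 2 (rule 30): 11111100000
Gen 3 (rule 101): 00000101111
Gen 4 (rule 89): 11110001001
Gen 5 (rule 30): 10001011111
Gen 6 (rule 101): 10101100001
Gen 7 (rule 89): 00001111100
Gen 8 (rule 30): 00011000010
Gen 9 (rule 101): 11001011010
Gen 10 (rule 89): 11100011001
Gen 11 (rule 30): 10010110111
Gen 12 (rule 101): 10011011001
Gen 13 (rule 89): 01011011100
Gen 14 (rule 30): 11010010010

Answer: never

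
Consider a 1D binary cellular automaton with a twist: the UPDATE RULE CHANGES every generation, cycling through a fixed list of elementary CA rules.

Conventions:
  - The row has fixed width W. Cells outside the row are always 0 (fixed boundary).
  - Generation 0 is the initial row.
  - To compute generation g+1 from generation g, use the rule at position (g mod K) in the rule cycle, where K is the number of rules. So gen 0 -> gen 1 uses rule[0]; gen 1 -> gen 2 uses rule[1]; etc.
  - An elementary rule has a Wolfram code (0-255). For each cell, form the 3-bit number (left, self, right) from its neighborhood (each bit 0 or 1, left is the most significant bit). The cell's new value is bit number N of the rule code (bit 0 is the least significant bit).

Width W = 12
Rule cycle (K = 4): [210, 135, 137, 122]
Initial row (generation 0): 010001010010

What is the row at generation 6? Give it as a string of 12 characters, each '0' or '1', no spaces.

Answer: 111110111011

Derivation:
Gen 0: 010001010010
Gen 1 (rule 210): 101010001101
Gen 2 (rule 135): 101010110001
Gen 3 (rule 137): 000000100100
Gen 4 (rule 122): 000001011010
Gen 5 (rule 210): 000010001001
Gen 6 (rule 135): 111110111011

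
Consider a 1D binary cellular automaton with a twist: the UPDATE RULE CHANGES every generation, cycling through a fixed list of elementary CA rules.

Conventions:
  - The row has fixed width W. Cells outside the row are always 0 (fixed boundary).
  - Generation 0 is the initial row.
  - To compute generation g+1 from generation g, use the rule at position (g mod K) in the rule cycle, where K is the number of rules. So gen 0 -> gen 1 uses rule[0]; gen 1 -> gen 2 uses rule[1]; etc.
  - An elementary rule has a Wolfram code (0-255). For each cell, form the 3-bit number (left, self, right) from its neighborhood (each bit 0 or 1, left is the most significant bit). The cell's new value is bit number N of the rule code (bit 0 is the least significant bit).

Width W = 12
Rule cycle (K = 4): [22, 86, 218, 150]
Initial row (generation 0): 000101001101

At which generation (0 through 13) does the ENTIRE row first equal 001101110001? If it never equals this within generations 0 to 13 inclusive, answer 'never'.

Gen 0: 000101001101
Gen 1 (rule 22): 001101110001
Gen 2 (rule 86): 010100011011
Gen 3 (rule 218): 100010111011
Gen 4 (rule 150): 110110010000
Gen 5 (rule 22): 000001111000
Gen 6 (rule 86): 000010001100
Gen 7 (rule 218): 000101011110
Gen 8 (rule 150): 001101001101
Gen 9 (rule 22): 010001110001
Gen 10 (rule 86): 111010011011
Gen 11 (rule 218): 111001111011
Gen 12 (rule 150): 010110110000
Gen 13 (rule 22): 110000001000

Answer: 1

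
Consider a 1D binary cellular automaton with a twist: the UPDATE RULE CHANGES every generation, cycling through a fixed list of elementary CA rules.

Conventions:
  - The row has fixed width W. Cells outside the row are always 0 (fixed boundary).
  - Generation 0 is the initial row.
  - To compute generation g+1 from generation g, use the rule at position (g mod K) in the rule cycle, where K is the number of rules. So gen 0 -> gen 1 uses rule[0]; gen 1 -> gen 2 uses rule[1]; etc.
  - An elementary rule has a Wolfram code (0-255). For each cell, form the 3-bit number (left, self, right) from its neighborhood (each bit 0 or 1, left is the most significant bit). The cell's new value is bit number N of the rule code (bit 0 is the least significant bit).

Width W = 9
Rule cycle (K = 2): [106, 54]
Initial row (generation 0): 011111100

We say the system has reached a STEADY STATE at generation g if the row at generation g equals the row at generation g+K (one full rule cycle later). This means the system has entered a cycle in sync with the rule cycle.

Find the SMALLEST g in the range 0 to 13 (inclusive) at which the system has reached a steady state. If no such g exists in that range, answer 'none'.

Answer: none

Derivation:
Gen 0: 011111100
Gen 1 (rule 106): 110000100
Gen 2 (rule 54): 001001110
Gen 3 (rule 106): 010011010
Gen 4 (rule 54): 111100111
Gen 5 (rule 106): 100101101
Gen 6 (rule 54): 111110011
Gen 7 (rule 106): 100010111
Gen 8 (rule 54): 110111000
Gen 9 (rule 106): 111101000
Gen 10 (rule 54): 000011100
Gen 11 (rule 106): 000110100
Gen 12 (rule 54): 001001110
Gen 13 (rule 106): 010011010
Gen 14 (rule 54): 111100111
Gen 15 (rule 106): 100101101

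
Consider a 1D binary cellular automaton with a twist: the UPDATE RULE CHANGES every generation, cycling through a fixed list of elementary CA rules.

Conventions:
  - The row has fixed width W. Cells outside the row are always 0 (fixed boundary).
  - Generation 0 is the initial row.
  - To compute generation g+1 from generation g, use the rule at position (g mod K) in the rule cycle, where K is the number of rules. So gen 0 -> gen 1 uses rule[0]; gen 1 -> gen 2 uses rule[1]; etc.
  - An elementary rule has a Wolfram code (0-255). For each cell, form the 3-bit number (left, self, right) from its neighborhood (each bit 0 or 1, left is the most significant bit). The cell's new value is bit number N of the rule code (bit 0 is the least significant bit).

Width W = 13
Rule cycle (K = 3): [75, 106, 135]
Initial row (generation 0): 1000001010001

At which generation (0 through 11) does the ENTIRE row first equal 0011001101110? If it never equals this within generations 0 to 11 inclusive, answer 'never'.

Answer: 7

Derivation:
Gen 0: 1000001010001
Gen 1 (rule 75): 0011110000110
Gen 2 (rule 106): 0110010001110
Gen 3 (rule 135): 1000110110100
Gen 4 (rule 75): 0011110110001
Gen 5 (rule 106): 0110011110010
Gen 6 (rule 135): 1000101100110
Gen 7 (rule 75): 0011001101110
Gen 8 (rule 106): 0111011111010
Gen 9 (rule 135): 1010001110010
Gen 10 (rule 75): 0000111010100
Gen 11 (rule 106): 0001101101000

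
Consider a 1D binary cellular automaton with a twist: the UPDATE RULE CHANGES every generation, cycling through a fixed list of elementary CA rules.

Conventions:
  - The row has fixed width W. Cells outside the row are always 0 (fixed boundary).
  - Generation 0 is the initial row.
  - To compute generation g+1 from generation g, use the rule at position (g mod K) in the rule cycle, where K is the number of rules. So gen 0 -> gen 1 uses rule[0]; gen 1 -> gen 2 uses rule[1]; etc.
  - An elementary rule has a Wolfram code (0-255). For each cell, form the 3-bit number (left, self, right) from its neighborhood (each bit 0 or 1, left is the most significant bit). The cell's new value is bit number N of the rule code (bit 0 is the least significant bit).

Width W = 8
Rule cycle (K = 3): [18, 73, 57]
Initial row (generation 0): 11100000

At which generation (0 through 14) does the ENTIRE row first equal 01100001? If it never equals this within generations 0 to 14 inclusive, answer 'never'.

Answer: never

Derivation:
Gen 0: 11100000
Gen 1 (rule 18): 00010000
Gen 2 (rule 73): 11000111
Gen 3 (rule 57): 10110100
Gen 4 (rule 18): 00000010
Gen 5 (rule 73): 11111000
Gen 6 (rule 57): 10000111
Gen 7 (rule 18): 01001000
Gen 8 (rule 73): 00000011
Gen 9 (rule 57): 11111010
Gen 10 (rule 18): 00000001
Gen 11 (rule 73): 11111100
Gen 12 (rule 57): 10000011
Gen 13 (rule 18): 01000100
Gen 14 (rule 73): 00010001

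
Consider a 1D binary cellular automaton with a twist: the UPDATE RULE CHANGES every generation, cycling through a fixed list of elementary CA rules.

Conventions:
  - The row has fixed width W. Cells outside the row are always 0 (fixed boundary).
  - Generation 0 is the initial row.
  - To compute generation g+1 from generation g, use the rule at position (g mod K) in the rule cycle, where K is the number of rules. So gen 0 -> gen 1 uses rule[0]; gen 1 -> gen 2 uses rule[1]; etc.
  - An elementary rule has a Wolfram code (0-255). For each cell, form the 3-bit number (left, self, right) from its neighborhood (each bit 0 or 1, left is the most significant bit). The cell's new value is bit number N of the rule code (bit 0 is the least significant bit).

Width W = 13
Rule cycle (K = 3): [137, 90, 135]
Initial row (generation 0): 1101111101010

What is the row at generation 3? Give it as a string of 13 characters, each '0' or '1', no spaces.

Answer: 1010010001111

Derivation:
Gen 0: 1101111101010
Gen 1 (rule 137): 1001111000000
Gen 2 (rule 90): 0111001100000
Gen 3 (rule 135): 1010010001111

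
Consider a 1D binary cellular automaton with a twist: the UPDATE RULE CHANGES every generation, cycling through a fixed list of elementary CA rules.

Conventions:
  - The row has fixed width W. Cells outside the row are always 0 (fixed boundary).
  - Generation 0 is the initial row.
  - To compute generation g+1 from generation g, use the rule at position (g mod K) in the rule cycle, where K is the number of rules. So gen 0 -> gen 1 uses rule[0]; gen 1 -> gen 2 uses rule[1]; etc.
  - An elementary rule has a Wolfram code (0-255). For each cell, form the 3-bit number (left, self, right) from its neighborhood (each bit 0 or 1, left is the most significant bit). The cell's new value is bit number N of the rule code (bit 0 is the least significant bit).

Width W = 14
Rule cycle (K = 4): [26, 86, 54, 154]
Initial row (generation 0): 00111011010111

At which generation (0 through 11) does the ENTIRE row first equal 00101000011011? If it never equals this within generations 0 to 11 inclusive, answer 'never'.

Gen 0: 00111011010111
Gen 1 (rule 26): 01100010000100
Gen 2 (rule 86): 10110111001110
Gen 3 (rule 54): 11001000110001
Gen 4 (rule 154): 10110101101010
Gen 5 (rule 26): 00100001000001
Gen 6 (rule 86): 01110011100011
Gen 7 (rule 54): 10001100010100
Gen 8 (rule 154): 01011010100010
Gen 9 (rule 26): 10010000010101
Gen 10 (rule 86): 11111000110101
Gen 11 (rule 54): 00000101001111

Answer: never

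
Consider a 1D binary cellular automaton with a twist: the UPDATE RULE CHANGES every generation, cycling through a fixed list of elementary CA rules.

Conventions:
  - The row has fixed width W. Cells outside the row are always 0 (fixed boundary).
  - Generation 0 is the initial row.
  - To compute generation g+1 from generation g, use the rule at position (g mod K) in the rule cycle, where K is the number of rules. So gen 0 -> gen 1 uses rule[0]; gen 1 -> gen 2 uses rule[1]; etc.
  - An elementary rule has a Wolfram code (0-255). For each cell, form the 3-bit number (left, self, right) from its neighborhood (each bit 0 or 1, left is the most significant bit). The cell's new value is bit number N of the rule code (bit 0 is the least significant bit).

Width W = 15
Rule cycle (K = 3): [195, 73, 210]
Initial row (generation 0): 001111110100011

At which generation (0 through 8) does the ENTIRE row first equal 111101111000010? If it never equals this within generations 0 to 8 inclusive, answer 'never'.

Gen 0: 001111110100011
Gen 1 (rule 195): 110111110001101
Gen 2 (rule 73): 110100010101100
Gen 3 (rule 210): 010010100000110
Gen 4 (rule 195): 100100001111010
Gen 5 (rule 73): 000001101001000
Gen 6 (rule 210): 000010100110100
Gen 7 (rule 195): 111100001010001
Gen 8 (rule 73): 100101100000100

Answer: never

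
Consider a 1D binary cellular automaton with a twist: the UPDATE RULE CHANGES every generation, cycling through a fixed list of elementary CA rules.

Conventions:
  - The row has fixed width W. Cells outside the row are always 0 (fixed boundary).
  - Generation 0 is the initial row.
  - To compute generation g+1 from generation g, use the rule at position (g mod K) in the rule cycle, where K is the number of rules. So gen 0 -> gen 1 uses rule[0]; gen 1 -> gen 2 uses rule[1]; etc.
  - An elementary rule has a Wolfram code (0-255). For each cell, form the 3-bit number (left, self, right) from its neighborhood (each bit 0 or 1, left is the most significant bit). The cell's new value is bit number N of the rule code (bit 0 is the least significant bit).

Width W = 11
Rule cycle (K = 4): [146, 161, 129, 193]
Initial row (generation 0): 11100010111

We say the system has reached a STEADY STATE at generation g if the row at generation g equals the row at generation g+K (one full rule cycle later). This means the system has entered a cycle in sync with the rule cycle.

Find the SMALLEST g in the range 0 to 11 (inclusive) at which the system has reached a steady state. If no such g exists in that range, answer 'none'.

Gen 0: 11100010111
Gen 1 (rule 146): 01010100010
Gen 2 (rule 161): 00101001000
Gen 3 (rule 129): 10000000011
Gen 4 (rule 193): 00111111001
Gen 5 (rule 146): 01011110110
Gen 6 (rule 161): 00101101000
Gen 7 (rule 129): 10000000011
Gen 8 (rule 193): 00111111001
Gen 9 (rule 146): 01011110110
Gen 10 (rule 161): 00101101000
Gen 11 (rule 129): 10000000011
Gen 12 (rule 193): 00111111001
Gen 13 (rule 146): 01011110110
Gen 14 (rule 161): 00101101000
Gen 15 (rule 129): 10000000011

Answer: 3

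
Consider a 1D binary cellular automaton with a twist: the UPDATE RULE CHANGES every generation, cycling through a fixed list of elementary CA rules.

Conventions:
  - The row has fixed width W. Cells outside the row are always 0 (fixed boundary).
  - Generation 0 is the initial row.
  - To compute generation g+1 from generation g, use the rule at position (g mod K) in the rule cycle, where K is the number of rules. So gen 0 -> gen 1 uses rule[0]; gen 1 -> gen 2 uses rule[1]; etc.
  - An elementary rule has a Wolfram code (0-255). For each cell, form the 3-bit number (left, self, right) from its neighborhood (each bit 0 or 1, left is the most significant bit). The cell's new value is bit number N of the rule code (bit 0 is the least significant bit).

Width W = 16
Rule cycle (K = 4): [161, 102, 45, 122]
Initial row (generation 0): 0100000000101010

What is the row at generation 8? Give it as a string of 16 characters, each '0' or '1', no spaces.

Gen 0: 0100000000101010
Gen 1 (rule 161): 0001111110010100
Gen 2 (rule 102): 0010000010111100
Gen 3 (rule 45): 1010111011100001
Gen 4 (rule 122): 0101101110110010
Gen 5 (rule 161): 0010010101000000
Gen 6 (rule 102): 0110111111000000
Gen 7 (rule 45): 0101100000011111
Gen 8 (rule 122): 1011110000110001

Answer: 1011110000110001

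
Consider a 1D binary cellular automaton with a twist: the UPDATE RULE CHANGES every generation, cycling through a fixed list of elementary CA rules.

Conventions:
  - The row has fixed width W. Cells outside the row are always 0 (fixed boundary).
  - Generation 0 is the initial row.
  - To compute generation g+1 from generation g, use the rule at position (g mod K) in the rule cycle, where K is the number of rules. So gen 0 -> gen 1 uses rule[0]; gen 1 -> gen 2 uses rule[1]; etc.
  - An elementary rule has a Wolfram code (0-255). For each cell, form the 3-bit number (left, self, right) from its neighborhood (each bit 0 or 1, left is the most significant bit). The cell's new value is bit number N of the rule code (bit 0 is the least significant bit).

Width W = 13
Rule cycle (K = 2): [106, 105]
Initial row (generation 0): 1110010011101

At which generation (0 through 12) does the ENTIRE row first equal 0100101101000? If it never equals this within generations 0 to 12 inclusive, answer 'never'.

Gen 0: 1110010011101
Gen 1 (rule 106): 1010100110110
Gen 2 (rule 105): 0101000111110
Gen 3 (rule 106): 1010001100010
Gen 4 (rule 105): 0100101101000
Gen 5 (rule 106): 1001011110000
Gen 6 (rule 105): 0000110010111
Gen 7 (rule 106): 0001110101101
Gen 8 (rule 105): 1101011011110
Gen 9 (rule 106): 1110111110010
Gen 10 (rule 105): 1011100010000
Gen 11 (rule 106): 0110100100000
Gen 12 (rule 105): 0111000001111

Answer: 4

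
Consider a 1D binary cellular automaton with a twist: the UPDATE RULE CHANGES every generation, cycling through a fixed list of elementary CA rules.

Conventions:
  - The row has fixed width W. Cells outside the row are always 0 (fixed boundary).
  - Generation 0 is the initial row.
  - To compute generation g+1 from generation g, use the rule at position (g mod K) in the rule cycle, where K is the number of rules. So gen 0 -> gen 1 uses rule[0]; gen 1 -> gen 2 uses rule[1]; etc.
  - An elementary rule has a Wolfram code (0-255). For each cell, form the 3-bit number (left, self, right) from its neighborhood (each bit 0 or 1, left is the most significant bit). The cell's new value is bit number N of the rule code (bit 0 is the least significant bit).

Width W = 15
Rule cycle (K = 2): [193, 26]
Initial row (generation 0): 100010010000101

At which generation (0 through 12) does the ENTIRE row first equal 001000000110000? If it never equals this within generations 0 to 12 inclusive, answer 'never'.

Gen 0: 100010010000101
Gen 1 (rule 193): 001000000110000
Gen 2 (rule 26): 010100001101000
Gen 3 (rule 193): 000001100100011
Gen 4 (rule 26): 000011011010110
Gen 5 (rule 193): 111001001000010
Gen 6 (rule 26): 100110110100101
Gen 7 (rule 193): 000010010000000
Gen 8 (rule 26): 000101101000000
Gen 9 (rule 193): 110000100011111
Gen 10 (rule 26): 101001010110000
Gen 11 (rule 193): 000000000010111
Gen 12 (rule 26): 000000000100100

Answer: 1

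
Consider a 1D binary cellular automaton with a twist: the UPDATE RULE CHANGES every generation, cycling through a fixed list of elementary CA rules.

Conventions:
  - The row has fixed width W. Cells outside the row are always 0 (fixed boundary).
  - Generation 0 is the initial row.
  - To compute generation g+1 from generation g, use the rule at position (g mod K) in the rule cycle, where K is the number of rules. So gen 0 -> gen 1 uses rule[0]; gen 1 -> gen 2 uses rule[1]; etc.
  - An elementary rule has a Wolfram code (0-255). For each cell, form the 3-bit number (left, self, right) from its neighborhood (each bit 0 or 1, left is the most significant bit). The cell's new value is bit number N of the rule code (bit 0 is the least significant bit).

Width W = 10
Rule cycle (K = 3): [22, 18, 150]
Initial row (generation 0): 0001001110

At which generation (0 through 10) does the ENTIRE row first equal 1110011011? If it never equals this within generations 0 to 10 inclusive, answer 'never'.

Gen 0: 0001001110
Gen 1 (rule 22): 0011110001
Gen 2 (rule 18): 0100001010
Gen 3 (rule 150): 1110011011
Gen 4 (rule 22): 0001100000
Gen 5 (rule 18): 0010010000
Gen 6 (rule 150): 0111111000
Gen 7 (rule 22): 1000000100
Gen 8 (rule 18): 0100001010
Gen 9 (rule 150): 1110011011
Gen 10 (rule 22): 0001100000

Answer: 3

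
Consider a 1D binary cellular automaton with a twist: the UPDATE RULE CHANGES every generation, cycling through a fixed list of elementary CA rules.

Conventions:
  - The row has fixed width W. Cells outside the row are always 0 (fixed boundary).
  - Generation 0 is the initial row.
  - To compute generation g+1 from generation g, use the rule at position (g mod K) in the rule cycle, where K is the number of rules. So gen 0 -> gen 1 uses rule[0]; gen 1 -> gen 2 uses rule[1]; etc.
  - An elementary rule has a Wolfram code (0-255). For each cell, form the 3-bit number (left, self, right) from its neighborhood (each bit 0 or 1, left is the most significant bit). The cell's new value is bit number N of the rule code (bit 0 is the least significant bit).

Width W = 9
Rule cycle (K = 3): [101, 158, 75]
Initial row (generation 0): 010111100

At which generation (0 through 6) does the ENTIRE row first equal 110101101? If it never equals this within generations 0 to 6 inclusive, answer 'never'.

Gen 0: 010111100
Gen 1 (rule 101): 011000101
Gen 2 (rule 158): 110101101
Gen 3 (rule 75): 110001100
Gen 4 (rule 101): 010100101
Gen 5 (rule 158): 110111101
Gen 6 (rule 75): 110100100

Answer: 2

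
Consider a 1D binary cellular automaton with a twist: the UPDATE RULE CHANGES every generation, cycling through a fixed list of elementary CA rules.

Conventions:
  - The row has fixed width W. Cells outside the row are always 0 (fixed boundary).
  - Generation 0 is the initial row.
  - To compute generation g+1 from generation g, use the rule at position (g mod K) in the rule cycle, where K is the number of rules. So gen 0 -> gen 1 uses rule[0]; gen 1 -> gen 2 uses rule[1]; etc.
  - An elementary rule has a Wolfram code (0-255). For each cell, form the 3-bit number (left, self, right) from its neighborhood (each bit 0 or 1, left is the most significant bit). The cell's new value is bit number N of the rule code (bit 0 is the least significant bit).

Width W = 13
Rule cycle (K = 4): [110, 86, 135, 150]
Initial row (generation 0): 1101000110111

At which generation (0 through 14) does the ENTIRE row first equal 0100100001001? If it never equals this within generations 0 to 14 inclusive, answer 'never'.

Gen 0: 1101000110111
Gen 1 (rule 110): 1111001111101
Gen 2 (rule 86): 0001110000101
Gen 3 (rule 135): 1110100111101
Gen 4 (rule 150): 0100111011001
Gen 5 (rule 110): 1101101111011
Gen 6 (rule 86): 0100100001001
Gen 7 (rule 135): 1101101111011
Gen 8 (rule 150): 0000000110000
Gen 9 (rule 110): 0000001110000
Gen 10 (rule 86): 0000010011000
Gen 11 (rule 135): 1111110100011
Gen 12 (rule 150): 0111100110100
Gen 13 (rule 110): 1100101111100
Gen 14 (rule 86): 0111100000110

Answer: 6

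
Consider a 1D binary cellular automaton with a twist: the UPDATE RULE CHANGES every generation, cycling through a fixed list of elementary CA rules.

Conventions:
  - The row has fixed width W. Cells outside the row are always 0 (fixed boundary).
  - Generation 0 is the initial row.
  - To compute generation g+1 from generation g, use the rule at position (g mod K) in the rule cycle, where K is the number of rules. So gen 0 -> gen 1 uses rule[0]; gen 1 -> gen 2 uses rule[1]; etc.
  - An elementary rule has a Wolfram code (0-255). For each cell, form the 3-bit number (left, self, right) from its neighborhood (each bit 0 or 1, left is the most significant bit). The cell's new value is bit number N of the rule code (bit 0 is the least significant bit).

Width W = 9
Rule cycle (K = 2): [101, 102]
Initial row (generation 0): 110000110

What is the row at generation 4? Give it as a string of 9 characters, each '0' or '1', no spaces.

Answer: 010001110

Derivation:
Gen 0: 110000110
Gen 1 (rule 101): 010110010
Gen 2 (rule 102): 111010110
Gen 3 (rule 101): 001111010
Gen 4 (rule 102): 010001110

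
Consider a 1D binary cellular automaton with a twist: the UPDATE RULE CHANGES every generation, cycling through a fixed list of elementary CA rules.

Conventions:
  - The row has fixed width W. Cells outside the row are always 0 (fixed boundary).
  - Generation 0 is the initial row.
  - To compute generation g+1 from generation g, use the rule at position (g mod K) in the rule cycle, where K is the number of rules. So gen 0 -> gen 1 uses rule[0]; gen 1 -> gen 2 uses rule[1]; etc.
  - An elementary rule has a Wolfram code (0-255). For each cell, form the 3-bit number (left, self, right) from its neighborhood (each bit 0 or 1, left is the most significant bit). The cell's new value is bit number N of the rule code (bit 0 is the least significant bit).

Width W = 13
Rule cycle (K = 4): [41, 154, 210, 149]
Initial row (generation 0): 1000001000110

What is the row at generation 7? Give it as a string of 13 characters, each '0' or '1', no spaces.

Gen 0: 1000001000110
Gen 1 (rule 41): 0011100010100
Gen 2 (rule 154): 0111010100010
Gen 3 (rule 210): 1011000010101
Gen 4 (rule 149): 1000111010101
Gen 5 (rule 41): 0010100101010
Gen 6 (rule 154): 0100011000001
Gen 7 (rule 210): 1010101100010

Answer: 1010101100010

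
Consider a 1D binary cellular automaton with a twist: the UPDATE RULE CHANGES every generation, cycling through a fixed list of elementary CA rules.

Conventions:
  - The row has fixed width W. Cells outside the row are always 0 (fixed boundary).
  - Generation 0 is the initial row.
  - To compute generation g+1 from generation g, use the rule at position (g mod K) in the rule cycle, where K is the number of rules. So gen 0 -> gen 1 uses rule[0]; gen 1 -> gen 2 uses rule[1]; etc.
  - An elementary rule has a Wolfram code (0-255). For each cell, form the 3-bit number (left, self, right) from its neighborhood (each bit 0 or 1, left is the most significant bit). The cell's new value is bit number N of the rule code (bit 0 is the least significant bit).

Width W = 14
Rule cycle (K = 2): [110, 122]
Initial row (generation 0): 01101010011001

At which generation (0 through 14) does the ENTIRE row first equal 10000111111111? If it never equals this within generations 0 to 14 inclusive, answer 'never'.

Gen 0: 01101010011001
Gen 1 (rule 110): 11111110111011
Gen 2 (rule 122): 10000011101111
Gen 3 (rule 110): 10000110111001
Gen 4 (rule 122): 01001111101110
Gen 5 (rule 110): 11011000111010
Gen 6 (rule 122): 11111101101101
Gen 7 (rule 110): 10000111111111
Gen 8 (rule 122): 01001100000001
Gen 9 (rule 110): 11011100000011
Gen 10 (rule 122): 11110110000111
Gen 11 (rule 110): 10011110001101
Gen 12 (rule 122): 01110011011110
Gen 13 (rule 110): 11010111110010
Gen 14 (rule 122): 11101100011101

Answer: 7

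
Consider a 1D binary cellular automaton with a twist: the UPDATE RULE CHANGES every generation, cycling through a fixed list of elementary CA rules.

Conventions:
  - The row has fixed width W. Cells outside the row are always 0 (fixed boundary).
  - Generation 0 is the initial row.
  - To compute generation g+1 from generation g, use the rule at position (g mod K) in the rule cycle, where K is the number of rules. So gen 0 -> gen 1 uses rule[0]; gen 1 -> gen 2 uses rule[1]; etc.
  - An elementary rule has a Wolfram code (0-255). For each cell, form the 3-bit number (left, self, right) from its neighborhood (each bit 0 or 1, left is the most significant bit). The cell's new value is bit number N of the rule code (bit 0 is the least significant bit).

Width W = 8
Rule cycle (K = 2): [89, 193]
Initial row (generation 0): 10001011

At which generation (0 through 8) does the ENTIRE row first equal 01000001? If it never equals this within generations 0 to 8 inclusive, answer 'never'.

Answer: 8

Derivation:
Gen 0: 10001011
Gen 1 (rule 89): 01100011
Gen 2 (rule 193): 00101001
Gen 3 (rule 89): 10000100
Gen 4 (rule 193): 00110001
Gen 5 (rule 89): 10111100
Gen 6 (rule 193): 00011101
Gen 7 (rule 89): 11010100
Gen 8 (rule 193): 01000001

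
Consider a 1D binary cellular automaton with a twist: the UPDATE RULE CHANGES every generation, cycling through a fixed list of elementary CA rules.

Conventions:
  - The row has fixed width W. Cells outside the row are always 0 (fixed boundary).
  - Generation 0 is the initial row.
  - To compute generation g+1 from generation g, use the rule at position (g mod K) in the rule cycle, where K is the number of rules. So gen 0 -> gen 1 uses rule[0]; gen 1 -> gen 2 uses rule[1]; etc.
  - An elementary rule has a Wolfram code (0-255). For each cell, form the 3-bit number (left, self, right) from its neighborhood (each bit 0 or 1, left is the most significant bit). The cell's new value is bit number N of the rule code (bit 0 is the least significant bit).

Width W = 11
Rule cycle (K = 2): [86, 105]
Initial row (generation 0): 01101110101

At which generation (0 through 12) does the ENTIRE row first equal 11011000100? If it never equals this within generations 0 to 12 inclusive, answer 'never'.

Gen 0: 01101110101
Gen 1 (rule 86): 10100010101
Gen 2 (rule 105): 01001001010
Gen 3 (rule 86): 11111111011
Gen 4 (rule 105): 10000001111
Gen 5 (rule 86): 11000010001
Gen 6 (rule 105): 11011000100
Gen 7 (rule 86): 01001101110
Gen 8 (rule 105): 00001111010
Gen 9 (rule 86): 00010001011
Gen 10 (rule 105): 11000100111
Gen 11 (rule 86): 01101111001
Gen 12 (rule 105): 01111001000

Answer: 6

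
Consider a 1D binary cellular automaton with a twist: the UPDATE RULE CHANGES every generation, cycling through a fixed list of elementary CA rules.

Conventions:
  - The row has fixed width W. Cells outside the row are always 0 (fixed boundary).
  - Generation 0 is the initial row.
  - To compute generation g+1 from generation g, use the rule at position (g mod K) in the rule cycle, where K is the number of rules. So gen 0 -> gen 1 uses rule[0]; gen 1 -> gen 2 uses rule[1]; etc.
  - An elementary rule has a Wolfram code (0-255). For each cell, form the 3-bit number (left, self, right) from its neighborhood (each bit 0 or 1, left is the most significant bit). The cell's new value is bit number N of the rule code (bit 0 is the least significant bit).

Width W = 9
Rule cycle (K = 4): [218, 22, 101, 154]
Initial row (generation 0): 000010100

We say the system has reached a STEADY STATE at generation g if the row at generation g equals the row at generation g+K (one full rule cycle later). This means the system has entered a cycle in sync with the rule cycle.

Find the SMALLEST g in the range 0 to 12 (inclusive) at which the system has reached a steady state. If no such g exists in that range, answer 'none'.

Answer: 10

Derivation:
Gen 0: 000010100
Gen 1 (rule 218): 000100010
Gen 2 (rule 22): 001110111
Gen 3 (rule 101): 100011001
Gen 4 (rule 154): 010110110
Gen 5 (rule 218): 100110111
Gen 6 (rule 22): 111000000
Gen 7 (rule 101): 001011111
Gen 8 (rule 154): 010011110
Gen 9 (rule 218): 101111111
Gen 10 (rule 22): 100000000
Gen 11 (rule 101): 101111111
Gen 12 (rule 154): 001111110
Gen 13 (rule 218): 011111111
Gen 14 (rule 22): 100000000
Gen 15 (rule 101): 101111111
Gen 16 (rule 154): 001111110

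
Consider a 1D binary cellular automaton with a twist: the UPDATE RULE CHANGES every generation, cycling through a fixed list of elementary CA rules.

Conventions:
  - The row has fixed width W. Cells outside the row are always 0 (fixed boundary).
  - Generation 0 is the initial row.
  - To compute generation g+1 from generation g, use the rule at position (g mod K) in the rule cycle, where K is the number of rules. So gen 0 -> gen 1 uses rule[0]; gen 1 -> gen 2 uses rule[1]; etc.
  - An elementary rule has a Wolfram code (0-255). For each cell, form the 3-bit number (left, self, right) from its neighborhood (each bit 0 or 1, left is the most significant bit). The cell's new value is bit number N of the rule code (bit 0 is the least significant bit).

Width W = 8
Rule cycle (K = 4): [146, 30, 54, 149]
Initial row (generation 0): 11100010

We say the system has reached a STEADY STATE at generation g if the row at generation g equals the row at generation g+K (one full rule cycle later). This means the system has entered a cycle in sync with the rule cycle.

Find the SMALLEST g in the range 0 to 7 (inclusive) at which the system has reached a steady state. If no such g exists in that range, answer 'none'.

Answer: 3

Derivation:
Gen 0: 11100010
Gen 1 (rule 146): 01010101
Gen 2 (rule 30): 11010101
Gen 3 (rule 54): 00111111
Gen 4 (rule 149): 10011110
Gen 5 (rule 146): 01101101
Gen 6 (rule 30): 11001001
Gen 7 (rule 54): 00111111
Gen 8 (rule 149): 10011110
Gen 9 (rule 146): 01101101
Gen 10 (rule 30): 11001001
Gen 11 (rule 54): 00111111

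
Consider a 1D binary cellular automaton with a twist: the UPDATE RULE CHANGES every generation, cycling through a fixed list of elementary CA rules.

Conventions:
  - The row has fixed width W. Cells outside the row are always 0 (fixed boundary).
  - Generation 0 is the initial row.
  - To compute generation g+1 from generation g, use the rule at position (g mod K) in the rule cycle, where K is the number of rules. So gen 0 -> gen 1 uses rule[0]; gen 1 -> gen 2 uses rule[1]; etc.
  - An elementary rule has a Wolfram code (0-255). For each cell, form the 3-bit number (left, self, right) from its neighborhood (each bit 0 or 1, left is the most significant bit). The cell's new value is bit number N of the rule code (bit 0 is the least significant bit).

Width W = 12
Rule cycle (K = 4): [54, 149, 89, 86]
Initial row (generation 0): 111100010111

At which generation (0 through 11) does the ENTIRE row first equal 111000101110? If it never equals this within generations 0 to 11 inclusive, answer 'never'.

Answer: never

Derivation:
Gen 0: 111100010111
Gen 1 (rule 54): 000010111000
Gen 2 (rule 149): 111010010111
Gen 3 (rule 89): 101001000101
Gen 4 (rule 86): 101111101101
Gen 5 (rule 54): 110000010011
Gen 6 (rule 149): 001111011000
Gen 7 (rule 89): 101001011111
Gen 8 (rule 86): 101111000001
Gen 9 (rule 54): 110000100011
Gen 10 (rule 149): 001110111000
Gen 11 (rule 89): 101010101111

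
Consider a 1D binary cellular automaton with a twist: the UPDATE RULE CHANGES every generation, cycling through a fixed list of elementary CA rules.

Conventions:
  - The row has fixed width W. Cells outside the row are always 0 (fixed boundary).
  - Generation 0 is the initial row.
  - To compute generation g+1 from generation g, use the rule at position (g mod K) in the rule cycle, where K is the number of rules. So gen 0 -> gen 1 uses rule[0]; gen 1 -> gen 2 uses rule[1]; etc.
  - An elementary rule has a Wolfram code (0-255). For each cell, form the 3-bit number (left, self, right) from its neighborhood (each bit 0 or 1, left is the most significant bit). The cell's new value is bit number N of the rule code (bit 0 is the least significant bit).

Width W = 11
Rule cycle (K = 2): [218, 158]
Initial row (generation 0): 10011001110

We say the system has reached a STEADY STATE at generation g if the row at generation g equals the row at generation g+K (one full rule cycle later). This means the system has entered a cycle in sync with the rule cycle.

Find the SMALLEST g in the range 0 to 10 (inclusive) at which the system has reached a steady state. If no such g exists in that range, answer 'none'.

Answer: 2

Derivation:
Gen 0: 10011001110
Gen 1 (rule 218): 01111111111
Gen 2 (rule 158): 11111111110
Gen 3 (rule 218): 11111111111
Gen 4 (rule 158): 11111111110
Gen 5 (rule 218): 11111111111
Gen 6 (rule 158): 11111111110
Gen 7 (rule 218): 11111111111
Gen 8 (rule 158): 11111111110
Gen 9 (rule 218): 11111111111
Gen 10 (rule 158): 11111111110
Gen 11 (rule 218): 11111111111
Gen 12 (rule 158): 11111111110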